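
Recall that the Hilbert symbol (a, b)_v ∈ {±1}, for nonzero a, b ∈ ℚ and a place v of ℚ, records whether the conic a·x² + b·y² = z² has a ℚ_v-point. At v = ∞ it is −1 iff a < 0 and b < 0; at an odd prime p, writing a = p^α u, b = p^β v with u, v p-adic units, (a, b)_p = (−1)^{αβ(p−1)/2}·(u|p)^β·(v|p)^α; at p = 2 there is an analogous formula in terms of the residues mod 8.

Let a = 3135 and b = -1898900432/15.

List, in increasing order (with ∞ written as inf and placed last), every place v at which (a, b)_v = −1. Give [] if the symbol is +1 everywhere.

(a, b) ≡ (3135, -40755) mod (ℚ^×)²; places V = {2, 3, 5, 11, 13, 19, ∞}.
(a,b)_11: α=1, u≡10; β=3, v≡7 (mod 11); (10|11)=-1, (7|11)=-1; sign (−1)^1·-1^3·-1^1 = -1.
(a,b)_19: α=1, u≡13; β=3, v≡14 (mod 19); (13|19)=-1, (14|19)=-1; sign (−1)^1·-1^3·-1^1 = -1.
(a,b)_∞: sgn(3135)=+, sgn(-40755)=−, so +1.
(a,b)_2: α=0, β=4; u≡7, v≡5 (mod 8); ε(u)ε(v)=1·0, αω(v)=0·1, βω(u)=4·0; sum ≡ 0  ⇒  +1.
(a,b)_13: α=0, u≡2; β=1, v≡5 (mod 13); (2|13)=-1, (5|13)=-1; sign (−1)^0·-1^1·-1^0 = -1.
(a,b)_5: α=1, u≡2; β=-1, v≡1 (mod 5); (2|5)=-1, (1|5)=+1; sign (−1)^0·-1^-1·+1^1 = -1.
(a,b)_3: α=1, u≡1; β=-1, v≡2 (mod 3); (1|3)=+1, (2|3)=-1; sign (−1)^1·+1^-1·-1^1 = +1.
|Ram(3135, -40755)| = 4, even; anisotropic at {5, 11, 13, 19}.

[5, 11, 13, 19]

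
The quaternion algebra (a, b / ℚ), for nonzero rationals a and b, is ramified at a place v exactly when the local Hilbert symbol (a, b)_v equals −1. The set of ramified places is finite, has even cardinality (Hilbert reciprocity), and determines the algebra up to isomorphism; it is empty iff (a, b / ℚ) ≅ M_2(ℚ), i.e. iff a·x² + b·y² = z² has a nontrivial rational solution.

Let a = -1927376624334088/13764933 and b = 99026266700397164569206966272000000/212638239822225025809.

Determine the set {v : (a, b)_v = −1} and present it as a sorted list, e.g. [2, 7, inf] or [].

[2, 13, 29, 43]

Mod squares: a ≡ -62477194, b ≡ 2. Check v ∈ {∞, 2, 3, 5, 7, 11, 13, 17, 19, 29, 31, 41, 43, 47}.
v=5: a=5^0·(≡4), b=5^6·(≡2) mod 5; (4|5)=+1, (2|5)=-1; (−1)^{0·6·2}·(+1)^6·(-1)^0 = +1.
v=13: a=13^-1·(≡2), b=13^-4·(≡2) mod 13; (2|13)=-1, (2|13)=-1; (−1)^{-1·-4·6}·(-1)^-4·(-1)^-1 = -1.
v=29: a=29^1·(≡9), b=29^2·(≡19) mod 29; (9|29)=+1, (19|29)=-1; (−1)^{1·2·14}·(+1)^2·(-1)^1 = -1.
v=∞: -62477194 < 0 and 2 > 0  ⇒  (a,b)_∞ = +1.
v=7: a=7^-6·(≡2), b=7^-8·(≡2) mod 7; (2|7)=+1, (2|7)=+1; (−1)^{-6·-8·3}·(+1)^-8·(+1)^-6 = +1.
v=31: a=31^2·(≡16), b=31^2·(≡14) mod 31; (16|31)=+1, (14|31)=+1; (−1)^{2·2·15}·(+1)^2·(+1)^2 = +1.
v=3: a=3^-2·(≡2), b=3^-6·(≡2) mod 3; (2|3)=-1, (2|3)=-1; (−1)^{-2·-6·1}·(-1)^-6·(-1)^-2 = +1.
v=17: a=17^2·(≡15), b=17^6·(≡2) mod 17; (15|17)=+1, (2|17)=+1; (−1)^{2·6·8}·(+1)^6·(+1)^2 = +1.
v=41: a=41^1·(≡26), b=41^2·(≡32) mod 41; (26|41)=-1, (32|41)=+1; (−1)^{1·2·20}·(-1)^2·(+1)^1 = +1.
v=47: a=47^1·(≡22), b=47^2·(≡36) mod 47; (22|47)=-1, (36|47)=+1; (−1)^{1·2·23}·(-1)^2·(+1)^1 = +1.
v=43: a=43^1·(≡22), b=43^2·(≡28) mod 43; (22|43)=-1, (28|43)=-1; (−1)^{1·2·21}·(-1)^2·(-1)^1 = -1.
v=11: a=11^0·(≡3), b=11^-6·(≡2) mod 11; (3|11)=+1, (2|11)=-1; (−1)^{0·-6·5}·(+1)^-6·(-1)^0 = +1.
v=2: v_2(a)=3, v_2(b)=17; units ≡ 3, 1 (mod 8); ε·ε+αω+βω = 1·0+3·0+17·1 ≡ 1  ⇒  (a,b)_2 = -1.
v=19: a=19^2·(≡3), b=19^2·(≡8) mod 19; (3|19)=-1, (8|19)=-1; (−1)^{2·2·9}·(-1)^2·(-1)^2 = +1.
(-62477194, 2 / ℚ) ramifies at {2, 13, 29, 43}: a division algebra.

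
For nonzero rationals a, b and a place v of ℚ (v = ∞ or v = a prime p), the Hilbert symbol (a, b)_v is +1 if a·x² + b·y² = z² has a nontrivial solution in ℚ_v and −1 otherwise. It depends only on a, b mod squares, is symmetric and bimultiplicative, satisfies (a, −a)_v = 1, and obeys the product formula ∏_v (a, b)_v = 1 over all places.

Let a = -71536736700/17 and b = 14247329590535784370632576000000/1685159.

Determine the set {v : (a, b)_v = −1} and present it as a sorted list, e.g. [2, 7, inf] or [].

[17, 23]

(a, b) ≡ (-391, 34034) mod (ℚ^×)²; places V = {2, 3, 5, 7, 11, 13, 17, 23, ∞}.
(a,b)_5: α=2, u≡1; β=6, v≡1 (mod 5); (1|5)=+1, (1|5)=+1; sign (−1)^0·+1^6·+1^2 = +1.
(a,b)_3: α=2, u≡2; β=6, v≡2 (mod 3); (2|3)=-1, (2|3)=-1; sign (−1)^0·-1^6·-1^2 = +1.
(a,b)_23: α=1, u≡8; β=2, v≡17 (mod 23); (8|23)=+1, (17|23)=-1; sign (−1)^0·+1^2·-1^1 = -1.
(a,b)_7: α=0, u≡4; β=-3, v≡2 (mod 7); (4|7)=+1, (2|7)=+1; sign (−1)^0·+1^-3·+1^0 = +1.
(a,b)_11: α=2, u≡9; β=5, v≡3 (mod 11); (9|11)=+1, (3|11)=+1; sign (−1)^0·+1^5·+1^2 = +1.
(a,b)_2: α=2, β=13; u≡1, v≡1 (mod 8); ε(u)ε(v)=0·0, αω(v)=2·0, βω(u)=13·0; sum ≡ 0  ⇒  +1.
(a,b)_17: α=-1, u≡12; β=-3, v≡15 (mod 17); (12|17)=-1, (15|17)=+1; sign (−1)^0·-1^-3·+1^-1 = -1.
(a,b)_∞: sgn(-391)=−, sgn(34034)=+, so +1.
(a,b)_13: α=4, u≡9; β=11, v≡7 (mod 13); (9|13)=+1, (7|13)=-1; sign (−1)^0·+1^11·-1^4 = +1.
Ram(-391, 34034) = {17, 23}; no ℚ_17-point on the conic.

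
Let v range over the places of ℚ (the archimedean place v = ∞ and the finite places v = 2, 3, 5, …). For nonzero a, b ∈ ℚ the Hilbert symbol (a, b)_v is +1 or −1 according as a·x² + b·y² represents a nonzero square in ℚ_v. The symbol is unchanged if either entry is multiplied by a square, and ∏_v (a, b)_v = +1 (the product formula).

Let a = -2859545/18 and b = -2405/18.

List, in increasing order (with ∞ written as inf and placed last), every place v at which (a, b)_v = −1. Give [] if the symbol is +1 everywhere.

(a, b) ≡ (-5719090, -4810) mod (ℚ^×)²; places V = {2, 3, 5, 13, 29, 37, 41, ∞}.
(a,b)_13: α=1, u≡12; β=1, v≡2 (mod 13); (12|13)=+1, (2|13)=-1; sign (−1)^0·+1^1·-1^1 = -1.
(a,b)_29: α=1, u≡11; β=0, v≡13 (mod 29); (11|29)=-1, (13|29)=+1; sign (−1)^0·-1^0·+1^1 = +1.
(a,b)_3: α=-2, u≡2; β=-2, v≡2 (mod 3); (2|3)=-1, (2|3)=-1; sign (−1)^0·-1^-2·-1^-2 = +1.
(a,b)_2: α=-1, β=-1; u≡7, v≡3 (mod 8); ε(u)ε(v)=1·1, αω(v)=-1·1, βω(u)=-1·0; sum ≡ 0  ⇒  +1.
(a,b)_37: α=1, u≡21; β=1, v≡19 (mod 37); (21|37)=+1, (19|37)=-1; sign (−1)^0·+1^1·-1^1 = -1.
(a,b)_5: α=1, u≡2; β=1, v≡3 (mod 5); (2|5)=-1, (3|5)=-1; sign (−1)^0·-1^1·-1^1 = +1.
(a,b)_∞: sgn(-5719090)=−, sgn(-4810)=−, so -1.
(a,b)_41: α=1, u≡18; β=0, v≡19 (mod 41); (18|41)=+1, (19|41)=-1; sign (−1)^0·+1^0·-1^1 = -1.
Ram(-5719090, -4810) = {13, 37, 41, ∞}; no ℚ_13-point on the conic.

[13, 37, 41, inf]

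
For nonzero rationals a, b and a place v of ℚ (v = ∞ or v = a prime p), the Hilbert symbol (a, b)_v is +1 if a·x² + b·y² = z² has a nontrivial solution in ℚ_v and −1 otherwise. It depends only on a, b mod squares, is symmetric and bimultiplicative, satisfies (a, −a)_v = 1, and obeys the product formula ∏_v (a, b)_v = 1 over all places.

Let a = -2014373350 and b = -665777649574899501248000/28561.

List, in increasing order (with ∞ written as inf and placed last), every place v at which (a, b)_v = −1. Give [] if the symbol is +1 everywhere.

[2, 17, 29, inf]

(a, b) ≡ (-278806, -3230) mod (ℚ^×)²; places V = {2, 5, 7, 11, 13, 17, 19, 23, 29, ∞}.
(a,b)_2: α=1, β=9; u≡5, v≡1 (mod 8); ε(u)ε(v)=0·0, αω(v)=1·0, βω(u)=9·1; sum ≡ 1  ⇒  -1.
(a,b)_17: α=2, u≡3; β=5, v≡10 (mod 17); (3|17)=-1, (10|17)=-1; sign (−1)^0·-1^5·-1^2 = -1.
(a,b)_∞: sgn(-278806)=−, sgn(-3230)=−, so -1.
(a,b)_5: α=2, u≡1; β=3, v≡1 (mod 5); (1|5)=+1, (1|5)=+1; sign (−1)^0·+1^3·+1^2 = +1.
(a,b)_19: α=1, u≡8; β=3, v≡6 (mod 19); (8|19)=-1, (6|19)=+1; sign (−1)^1·-1^3·+1^1 = +1.
(a,b)_23: α=1, u≡20; β=2, v≡13 (mod 23); (20|23)=-1, (13|23)=+1; sign (−1)^0·-1^2·+1^1 = +1.
(a,b)_7: α=0, u≡4; β=4, v≡1 (mod 7); (4|7)=+1, (1|7)=+1; sign (−1)^0·+1^4·+1^0 = +1.
(a,b)_11: α=1, u≡4; β=0, v≡3 (mod 11); (4|11)=+1, (3|11)=+1; sign (−1)^0·+1^0·+1^1 = +1.
(a,b)_29: α=1, u≡27; β=2, v≡14 (mod 29); (27|29)=-1, (14|29)=-1; sign (−1)^0·-1^2·-1^1 = -1.
(a,b)_13: α=0, u≡11; β=-4, v≡11 (mod 13); (11|13)=-1, (11|13)=-1; sign (−1)^0·-1^-4·-1^0 = +1.
|Ram(-278806, -3230)| = 4, even; anisotropic at {2, 17, 29, ∞}.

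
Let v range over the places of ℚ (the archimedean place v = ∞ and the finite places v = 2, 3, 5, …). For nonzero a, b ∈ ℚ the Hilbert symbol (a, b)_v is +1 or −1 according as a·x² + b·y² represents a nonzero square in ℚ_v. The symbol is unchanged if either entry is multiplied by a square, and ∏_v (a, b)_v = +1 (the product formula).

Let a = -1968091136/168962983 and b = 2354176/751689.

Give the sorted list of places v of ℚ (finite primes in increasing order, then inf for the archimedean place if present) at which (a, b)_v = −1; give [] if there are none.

Mod squares: a ≡ -77, b ≡ 19. Check v ∈ {∞, 2, 3, 7, 11, 17, 19}.
v=19: a=19^2·(≡18), b=19^1·(≡16) mod 19; (18|19)=-1, (16|19)=+1; (−1)^{2·1·9}·(-1)^1·(+1)^2 = -1.
v=3: a=3^0·(≡1), b=3^-2·(≡1) mod 3; (1|3)=+1, (1|3)=+1; (−1)^{0·-2·1}·(+1)^-2·(+1)^0 = +1.
v=2: v_2(a)=12, v_2(b)=10; units ≡ 3, 3 (mod 8); ε·ε+αω+βω = 1·1+12·1+10·1 ≡ 1  ⇒  (a,b)_2 = -1.
v=11: a=11^3·(≡4), b=11^2·(≡2) mod 11; (4|11)=+1, (2|11)=-1; (−1)^{3·2·5}·(+1)^2·(-1)^3 = -1.
v=∞: -77 < 0 and 19 > 0  ⇒  (a,b)_∞ = +1.
v=7: a=7^-1·(≡3), b=7^0·(≡6) mod 7; (3|7)=-1, (6|7)=-1; (−1)^{-1·0·3}·(-1)^0·(-1)^-1 = -1.
v=17: a=17^-6·(≡15), b=17^-4·(≡15) mod 17; (15|17)=+1, (15|17)=+1; (−1)^{-6·-4·8}·(+1)^-4·(+1)^-6 = +1.
Ram(-77, 19) = {2, 7, 11, 19}; no ℚ_2-point on the conic.

[2, 7, 11, 19]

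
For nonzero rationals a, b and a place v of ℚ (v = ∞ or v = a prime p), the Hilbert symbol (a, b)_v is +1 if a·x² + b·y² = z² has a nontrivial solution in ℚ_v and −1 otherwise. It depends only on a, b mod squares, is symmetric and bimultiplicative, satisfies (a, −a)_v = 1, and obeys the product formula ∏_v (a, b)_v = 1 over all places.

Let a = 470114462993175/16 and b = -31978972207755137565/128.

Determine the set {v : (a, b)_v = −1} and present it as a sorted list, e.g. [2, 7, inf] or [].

(a, b) ≡ (1463, -170170) mod (ℚ^×)²; places V = {2, 3, 5, 7, 11, 13, 17, 19, ∞}.
(a,b)_11: α=1, u≡3; β=1, v≡2 (mod 11); (3|11)=+1, (2|11)=-1; sign (−1)^1·+1^1·-1^1 = +1.
(a,b)_7: α=1, u≡5; β=1, v≡4 (mod 7); (5|7)=-1, (4|7)=+1; sign (−1)^1·-1^1·+1^1 = +1.
(a,b)_13: α=2, u≡8; β=3, v≡9 (mod 13); (8|13)=-1, (9|13)=+1; sign (−1)^0·-1^3·+1^2 = -1.
(a,b)_5: α=2, u≡2; β=1, v≡4 (mod 5); (2|5)=-1, (4|5)=+1; sign (−1)^0·-1^1·+1^2 = -1.
(a,b)_3: α=6, u≡2; β=10, v≡2 (mod 3); (2|3)=-1, (2|3)=-1; sign (−1)^0·-1^10·-1^6 = +1.
(a,b)_19: α=3, u≡17; β=4, v≡3 (mod 19); (17|19)=+1, (3|19)=-1; sign (−1)^0·+1^4·-1^3 = -1.
(a,b)_∞: sgn(1463)=+, sgn(-170170)=−, so +1.
(a,b)_2: α=-4, β=-7; u≡7, v≡3 (mod 8); ε(u)ε(v)=1·1, αω(v)=-4·1, βω(u)=-7·0; sum ≡ 1  ⇒  -1.
(a,b)_17: α=2, u≡4; β=3, v≡7 (mod 17); (4|17)=+1, (7|17)=-1; sign (−1)^0·+1^3·-1^2 = +1.
(1463, -170170 / ℚ) ramifies at {2, 5, 13, 19}: a division algebra.

[2, 5, 13, 19]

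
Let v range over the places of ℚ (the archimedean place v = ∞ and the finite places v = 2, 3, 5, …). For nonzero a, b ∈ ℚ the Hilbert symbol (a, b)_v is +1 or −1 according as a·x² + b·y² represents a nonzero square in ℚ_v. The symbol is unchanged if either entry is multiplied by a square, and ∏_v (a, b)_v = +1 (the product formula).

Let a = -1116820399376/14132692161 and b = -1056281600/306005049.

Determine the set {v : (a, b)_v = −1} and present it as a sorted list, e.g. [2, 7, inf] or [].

[2, 31, 41, inf]

(a, b) ≡ (-41, -341) mod (ℚ^×)²; places V = {2, 3, 5, 7, 11, 17, 31, 37, 41, ∞}.
(a,b)_31: α=2, u≡22; β=1, v≡1 (mod 31); (22|31)=-1, (1|31)=+1; sign (−1)^0·-1^1·+1^2 = -1.
(a,b)_11: α=6, u≡1; β=3, v≡8 (mod 11); (1|11)=+1, (8|11)=-1; sign (−1)^0·+1^3·-1^6 = +1.
(a,b)_37: α=-2, u≡10; β=0, v≡5 (mod 37); (10|37)=+1, (5|37)=-1; sign (−1)^0·+1^0·-1^-2 = +1.
(a,b)_7: α=-2, u≡4; β=-6, v≡1 (mod 7); (4|7)=+1, (1|7)=+1; sign (−1)^0·+1^-6·+1^-2 = +1.
(a,b)_41: α=1, u≡40; β=0, v≡13 (mod 41); (40|41)=+1, (13|41)=-1; sign (−1)^0·+1^0·-1^1 = -1.
(a,b)_17: α=-2, u≡14; β=-2, v≡16 (mod 17); (14|17)=-1, (16|17)=+1; sign (−1)^0·-1^-2·+1^-2 = +1.
(a,b)_3: α=-6, u≡1; β=-2, v≡1 (mod 3); (1|3)=+1, (1|3)=+1; sign (−1)^0·+1^-2·+1^-6 = +1.
(a,b)_5: α=0, u≡4; β=2, v≡4 (mod 5); (4|5)=+1, (4|5)=+1; sign (−1)^0·+1^2·+1^0 = +1.
(a,b)_∞: sgn(-41)=−, sgn(-341)=−, so -1.
(a,b)_2: α=4, β=10; u≡7, v≡3 (mod 8); ε(u)ε(v)=1·1, αω(v)=4·1, βω(u)=10·0; sum ≡ 1  ⇒  -1.
(-41, -341 / ℚ) ramifies at {2, 31, 41, ∞}: a division algebra.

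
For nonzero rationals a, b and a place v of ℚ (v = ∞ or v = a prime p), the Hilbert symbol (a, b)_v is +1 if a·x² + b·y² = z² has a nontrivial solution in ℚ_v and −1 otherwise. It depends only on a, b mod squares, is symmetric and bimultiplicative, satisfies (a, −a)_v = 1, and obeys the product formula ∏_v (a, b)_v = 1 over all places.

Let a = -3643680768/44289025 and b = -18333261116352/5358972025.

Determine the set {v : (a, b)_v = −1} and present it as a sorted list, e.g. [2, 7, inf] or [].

[3, 13, 19, inf]

(a, b) ≡ (-1482, -7) mod (ℚ^×)²; places V = {2, 3, 5, 7, 11, 13, 19, ∞}.
(a,b)_7: α=4, u≡1; β=3, v≡5 (mod 7); (1|7)=+1, (5|7)=-1; sign (−1)^0·+1^3·-1^4 = +1.
(a,b)_13: α=1, u≡10; β=4, v≡5 (mod 13); (10|13)=+1, (5|13)=-1; sign (−1)^0·+1^4·-1^1 = -1.
(a,b)_5: α=-2, u≡2; β=-2, v≡3 (mod 5); (2|5)=-1, (3|5)=-1; sign (−1)^0·-1^-2·-1^-2 = +1.
(a,b)_∞: sgn(-1482)=−, sgn(-7)=−, so -1.
(a,b)_11: α=-6, u≡3; β=-8, v≡9 (mod 11); (3|11)=+1, (9|11)=+1; sign (−1)^0·+1^-8·+1^-6 = +1.
(a,b)_19: α=1, u≡11; β=2, v≡3 (mod 19); (11|19)=+1, (3|19)=-1; sign (−1)^0·+1^2·-1^1 = -1.
(a,b)_3: α=1, u≡1; β=4, v≡2 (mod 3); (1|3)=+1, (2|3)=-1; sign (−1)^0·+1^4·-1^1 = -1.
(a,b)_2: α=11, β=6; u≡3, v≡1 (mod 8); ε(u)ε(v)=1·0, αω(v)=11·0, βω(u)=6·1; sum ≡ 0  ⇒  +1.
(-1482, -7 / ℚ) ramifies at {3, 13, 19, ∞}: a division algebra.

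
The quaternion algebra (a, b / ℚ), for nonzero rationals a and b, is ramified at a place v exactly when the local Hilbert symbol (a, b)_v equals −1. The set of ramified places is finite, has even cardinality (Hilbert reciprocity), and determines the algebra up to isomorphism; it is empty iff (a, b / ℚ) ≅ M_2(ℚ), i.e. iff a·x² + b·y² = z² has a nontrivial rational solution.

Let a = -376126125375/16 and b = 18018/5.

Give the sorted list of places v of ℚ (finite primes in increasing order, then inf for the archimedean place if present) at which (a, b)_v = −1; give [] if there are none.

[3, 7, 11, 13]

(a, b) ≡ (-15015, 10010) mod (ℚ^×)²; places V = {2, 3, 5, 7, 11, 13, ∞}.
(a,b)_11: α=3, u≡10; β=1, v≡2 (mod 11); (10|11)=-1, (2|11)=-1; sign (−1)^1·-1^1·-1^3 = -1.
(a,b)_7: α=3, u≡2; β=1, v≡1 (mod 7); (2|7)=+1, (1|7)=+1; sign (−1)^1·+1^1·+1^3 = -1.
(a,b)_5: α=3, u≡2; β=-1, v≡3 (mod 5); (2|5)=-1, (3|5)=-1; sign (−1)^0·-1^-1·-1^3 = +1.
(a,b)_∞: sgn(-15015)=−, sgn(10010)=+, so +1.
(a,b)_13: α=3, u≡8; β=1, v≡12 (mod 13); (8|13)=-1, (12|13)=+1; sign (−1)^0·-1^1·+1^3 = -1.
(a,b)_2: α=-4, β=1; u≡1, v≡5 (mod 8); ε(u)ε(v)=0·0, αω(v)=-4·1, βω(u)=1·0; sum ≡ 0  ⇒  +1.
(a,b)_3: α=1, u≡2; β=2, v≡2 (mod 3); (2|3)=-1, (2|3)=-1; sign (−1)^0·-1^2·-1^1 = -1.
(-15015, 10010 / ℚ) ramifies at {3, 7, 11, 13}: a division algebra.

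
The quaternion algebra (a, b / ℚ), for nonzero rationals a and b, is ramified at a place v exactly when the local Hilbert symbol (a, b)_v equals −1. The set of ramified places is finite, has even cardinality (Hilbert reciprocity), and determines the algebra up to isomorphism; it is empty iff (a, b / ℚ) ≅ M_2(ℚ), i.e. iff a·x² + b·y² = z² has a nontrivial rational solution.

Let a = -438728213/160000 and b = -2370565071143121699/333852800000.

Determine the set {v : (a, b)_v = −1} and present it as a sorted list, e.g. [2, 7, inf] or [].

Mod squares: a ≡ -77, b ≡ -55. Check v ∈ {∞, 2, 3, 5, 7, 11, 17, 19, 31}.
v=7: a=7^3·(≡5), b=7^10·(≡4) mod 7; (5|7)=-1, (4|7)=+1; (−1)^{3·10·3}·(-1)^10·(+1)^3 = +1.
v=2: v_2(a)=-8, v_2(b)=-10; units ≡ 3, 1 (mod 8); ε·ε+αω+βω = 1·0+-8·0+-10·1 ≡ 0  ⇒  (a,b)_2 = +1.
v=5: a=5^-4·(≡2), b=5^-5·(≡1) mod 5; (2|5)=-1, (1|5)=+1; (−1)^{-4·-5·2}·(-1)^-5·(+1)^-4 = -1.
v=3: a=3^0·(≡1), b=3^8·(≡2) mod 3; (1|3)=+1, (2|3)=-1; (−1)^{0·8·1}·(+1)^8·(-1)^0 = +1.
v=19: a=19^0·(≡8), b=19^-2·(≡8) mod 19; (8|19)=-1, (8|19)=-1; (−1)^{0·-2·9}·(-1)^-2·(-1)^0 = +1.
v=17: a=17^0·(≡4), b=17^-2·(≡13) mod 17; (4|17)=+1, (13|17)=+1; (−1)^{0·-2·8}·(+1)^-2·(+1)^0 = +1.
v=11: a=11^3·(≡5), b=11^3·(≡7) mod 11; (5|11)=+1, (7|11)=-1; (−1)^{3·3·5}·(+1)^3·(-1)^3 = +1.
v=31: a=31^2·(≡28), b=31^2·(≡25) mod 31; (28|31)=+1, (25|31)=+1; (−1)^{2·2·15}·(+1)^2·(+1)^2 = +1.
v=∞: -77 < 0 and -55 < 0  ⇒  (a,b)_∞ = -1.
Ram(-77, -55) = {5, ∞}; no ℚ_5-point on the conic.

[5, inf]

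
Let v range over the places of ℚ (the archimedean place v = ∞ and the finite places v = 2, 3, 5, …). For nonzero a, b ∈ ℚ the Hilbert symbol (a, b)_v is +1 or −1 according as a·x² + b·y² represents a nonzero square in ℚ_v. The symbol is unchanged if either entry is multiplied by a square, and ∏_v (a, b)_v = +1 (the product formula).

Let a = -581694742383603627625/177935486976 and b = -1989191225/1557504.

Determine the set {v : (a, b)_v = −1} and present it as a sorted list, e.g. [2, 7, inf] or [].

[2, 19, 37, inf]

(a, b) ≡ (-105826105, -161) mod (ℚ^×)²; places V = {2, 3, 5, 7, 11, 13, 17, 19, 23, 29, 37, ∞}.
(a,b)_∞: sgn(-105826105)=−, sgn(-161)=−, so -1.
(a,b)_19: α=3, u≡11; β=2, v≡8 (mod 19); (11|19)=+1, (8|19)=-1; sign (−1)^0·+1^2·-1^3 = -1.
(a,b)_11: α=1, u≡3; β=0, v≡4 (mod 11); (3|11)=+1, (4|11)=+1; sign (−1)^0·+1^0·+1^1 = +1.
(a,b)_2: α=-12, β=-10; u≡7, v≡7 (mod 8); ε(u)ε(v)=1·1, αω(v)=-12·0, βω(u)=-10·0; sum ≡ 1  ⇒  -1.
(a,b)_29: α=2, u≡23; β=0, v≡4 (mod 29); (23|29)=+1, (4|29)=+1; sign (−1)^0·+1^0·+1^2 = +1.
(a,b)_5: α=3, u≡4; β=2, v≡4 (mod 5); (4|5)=+1, (4|5)=+1; sign (−1)^0·+1^2·+1^3 = +1.
(a,b)_23: α=3, u≡11; β=1, v≡2 (mod 23); (11|23)=-1, (2|23)=+1; sign (−1)^1·-1^1·+1^3 = +1.
(a,b)_17: α=1, u≡7; β=0, v≡13 (mod 17); (7|17)=-1, (13|17)=+1; sign (−1)^0·-1^0·+1^1 = +1.
(a,b)_7: α=1, u≡1; β=1, v≡3 (mod 7); (1|7)=+1, (3|7)=-1; sign (−1)^1·+1^1·-1^1 = +1.
(a,b)_3: α=-2, u≡2; β=-2, v≡1 (mod 3); (2|3)=-1, (1|3)=+1; sign (−1)^0·-1^-2·+1^-2 = +1.
(a,b)_37: α=3, u≡4; β=2, v≡20 (mod 37); (4|37)=+1, (20|37)=-1; sign (−1)^0·+1^2·-1^3 = -1.
(a,b)_13: α=-6, u≡7; β=-2, v≡8 (mod 13); (7|13)=-1, (8|13)=-1; sign (−1)^0·-1^-2·-1^-6 = +1.
Ram(-105826105, -161) = {2, 19, 37, ∞}; no ℚ_2-point on the conic.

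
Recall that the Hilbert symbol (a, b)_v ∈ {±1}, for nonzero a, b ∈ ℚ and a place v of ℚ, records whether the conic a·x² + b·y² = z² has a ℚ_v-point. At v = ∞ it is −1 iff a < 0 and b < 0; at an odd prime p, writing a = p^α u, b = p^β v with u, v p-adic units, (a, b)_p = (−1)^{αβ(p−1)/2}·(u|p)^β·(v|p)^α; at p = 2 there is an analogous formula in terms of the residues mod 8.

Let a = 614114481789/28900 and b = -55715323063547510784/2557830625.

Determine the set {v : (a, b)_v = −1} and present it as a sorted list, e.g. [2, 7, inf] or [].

[29, 37]

(a, b) ≡ (29, -851) mod (ℚ^×)²; places V = {2, 3, 5, 7, 17, 19, 23, 29, 37, ∞}.
(a,b)_29: α=1, u≡20; β=2, v≡11 (mod 29); (20|29)=+1, (11|29)=-1; sign (−1)^0·+1^2·-1^1 = -1.
(a,b)_37: α=2, u≡35; β=3, v≡19 (mod 37); (35|37)=-1, (19|37)=-1; sign (−1)^0·-1^3·-1^2 = -1.
(a,b)_5: α=-2, u≡4; β=-4, v≡4 (mod 5); (4|5)=+1, (4|5)=+1; sign (−1)^0·+1^-4·+1^-2 = +1.
(a,b)_19: α=2, u≡2; β=0, v≡7 (mod 19); (2|19)=-1, (7|19)=+1; sign (−1)^0·-1^0·+1^2 = +1.
(a,b)_2: α=-2, β=14; u≡5, v≡5 (mod 8); ε(u)ε(v)=0·0, αω(v)=-2·1, βω(u)=14·1; sum ≡ 0  ⇒  +1.
(a,b)_∞: sgn(29)=+, sgn(-851)=−, so +1.
(a,b)_23: α=2, u≡2; β=3, v≡12 (mod 23); (2|23)=+1, (12|23)=+1; sign (−1)^0·+1^3·+1^2 = +1.
(a,b)_7: α=0, u≡1; β=-2, v≡6 (mod 7); (1|7)=+1, (6|7)=-1; sign (−1)^0·+1^-2·-1^0 = +1.
(a,b)_3: α=4, u≡2; β=8, v≡1 (mod 3); (2|3)=-1, (1|3)=+1; sign (−1)^0·-1^8·+1^4 = +1.
(a,b)_17: α=-2, u≡11; β=-4, v≡13 (mod 17); (11|17)=-1, (13|17)=+1; sign (−1)^0·-1^-4·+1^-2 = +1.
(29, -851 / ℚ) ramifies at {29, 37}: a division algebra.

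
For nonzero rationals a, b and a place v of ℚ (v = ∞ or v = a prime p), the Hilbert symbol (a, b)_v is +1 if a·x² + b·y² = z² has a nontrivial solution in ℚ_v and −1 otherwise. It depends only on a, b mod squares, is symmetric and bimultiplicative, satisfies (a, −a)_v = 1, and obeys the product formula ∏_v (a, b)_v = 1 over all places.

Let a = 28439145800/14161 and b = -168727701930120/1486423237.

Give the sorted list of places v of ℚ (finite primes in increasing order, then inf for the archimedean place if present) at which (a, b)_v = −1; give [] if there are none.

(a, b) ≡ (537602, -2688010) mod (ℚ^×)²; places V = {2, 3, 5, 7, 13, 17, 23, 29, 31, 37, ∞}.
(a,b)_3: α=0, u≡2; β=6, v≡2 (mod 3); (2|3)=-1, (2|3)=-1; sign (−1)^0·-1^6·-1^0 = +1.
(a,b)_37: α=0, u≡29; β=-2, v≡30 (mod 37); (29|37)=-1, (30|37)=+1; sign (−1)^0·-1^-2·+1^0 = +1.
(a,b)_31: α=1, u≡11; β=1, v≡4 (mod 31); (11|31)=-1, (4|31)=+1; sign (−1)^1·-1^1·+1^1 = +1.
(a,b)_7: α=-2, u≡1; β=0, v≡2 (mod 7); (1|7)=+1, (2|7)=+1; sign (−1)^0·+1^0·+1^-2 = +1.
(a,b)_17: α=-2, u≡5; β=-4, v≡16 (mod 17); (5|17)=-1, (16|17)=+1; sign (−1)^0·-1^-4·+1^-2 = +1.
(a,b)_∞: sgn(537602)=+, sgn(-2688010)=−, so +1.
(a,b)_2: α=3, β=3; u≡1, v≡3 (mod 8); ε(u)ε(v)=0·1, αω(v)=3·1, βω(u)=3·0; sum ≡ 1  ⇒  -1.
(a,b)_29: α=1, u≡16; β=1, v≡6 (mod 29); (16|29)=+1, (6|29)=+1; sign (−1)^0·+1^1·+1^1 = +1.
(a,b)_23: α=3, u≡3; β=5, v≡9 (mod 23); (3|23)=+1, (9|23)=+1; sign (−1)^1·+1^5·+1^3 = -1.
(a,b)_5: α=2, u≡2; β=1, v≡3 (mod 5); (2|5)=-1, (3|5)=-1; sign (−1)^0·-1^1·-1^2 = -1.
(a,b)_13: α=1, u≡4; β=-1, v≡7 (mod 13); (4|13)=+1, (7|13)=-1; sign (−1)^0·+1^-1·-1^1 = -1.
Ram(537602, -2688010) = {2, 5, 13, 23}; no ℚ_2-point on the conic.

[2, 5, 13, 23]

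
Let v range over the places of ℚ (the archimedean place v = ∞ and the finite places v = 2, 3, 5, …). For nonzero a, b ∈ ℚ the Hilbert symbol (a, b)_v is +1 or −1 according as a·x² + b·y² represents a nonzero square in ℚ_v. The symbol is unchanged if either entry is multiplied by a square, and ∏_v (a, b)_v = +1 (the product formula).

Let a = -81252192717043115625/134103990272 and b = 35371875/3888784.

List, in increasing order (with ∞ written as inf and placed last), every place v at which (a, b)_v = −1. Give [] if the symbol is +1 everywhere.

[3, 7, 11, 13]

Mod squares: a ≡ -130, b ≡ 1155. Check v ∈ {∞, 2, 3, 5, 7, 11, 13, 17, 29}.
v=13: a=13^5·(≡12), b=13^0·(≡2) mod 13; (12|13)=+1, (2|13)=-1; (−1)^{5·0·6}·(+1)^0·(-1)^5 = -1.
v=17: a=17^-4·(≡11), b=17^-2·(≡1) mod 17; (11|17)=-1, (1|17)=+1; (−1)^{-4·-2·8}·(-1)^-2·(+1)^-4 = +1.
v=3: a=3^14·(≡2), b=3^1·(≡1) mod 3; (2|3)=-1, (1|3)=+1; (−1)^{14·1·1}·(-1)^1·(+1)^14 = -1.
v=∞: -130 < 0 and 1155 > 0  ⇒  (a,b)_∞ = +1.
v=2: v_2(a)=-15, v_2(b)=-4; units ≡ 7, 3 (mod 8); ε·ε+αω+βω = 1·1+-15·1+-4·0 ≡ 0  ⇒  (a,b)_2 = +1.
v=11: a=11^4·(≡7), b=11^1·(≡8) mod 11; (7|11)=-1, (8|11)=-1; (−1)^{4·1·5}·(-1)^1·(-1)^4 = -1.
v=5: a=5^5·(≡4), b=5^5·(≡1) mod 5; (4|5)=+1, (1|5)=+1; (−1)^{5·5·2}·(+1)^5·(+1)^5 = +1.
v=7: a=7^-2·(≡6), b=7^3·(≡2) mod 7; (6|7)=-1, (2|7)=+1; (−1)^{-2·3·3}·(-1)^3·(+1)^-2 = -1.
v=29: a=29^0·(≡19), b=29^-2·(≡13) mod 29; (19|29)=-1, (13|29)=+1; (−1)^{0·-2·14}·(-1)^-2·(+1)^0 = +1.
Ram(-130, 1155) = {3, 7, 11, 13}; no ℚ_3-point on the conic.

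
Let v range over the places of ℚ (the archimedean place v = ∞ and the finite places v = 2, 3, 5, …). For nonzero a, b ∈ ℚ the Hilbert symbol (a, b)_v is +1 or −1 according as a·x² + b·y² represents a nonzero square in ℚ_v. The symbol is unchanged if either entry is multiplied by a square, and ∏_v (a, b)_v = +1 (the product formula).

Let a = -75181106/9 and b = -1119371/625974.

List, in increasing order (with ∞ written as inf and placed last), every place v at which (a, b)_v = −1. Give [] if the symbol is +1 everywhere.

[2, inf]

(a, b) ≡ (-34034, -66) mod (ℚ^×)²; places V = {2, 3, 7, 11, 13, 17, 19, 29, 47, ∞}.
(a,b)_3: α=-2, u≡1; β=-1, v≡2 (mod 3); (1|3)=+1, (2|3)=-1; sign (−1)^0·+1^-1·-1^-2 = +1.
(a,b)_29: α=0, u≡26; β=2, v≡10 (mod 29); (26|29)=-1, (10|29)=-1; sign (−1)^0·-1^2·-1^0 = +1.
(a,b)_13: α=1, u≡2; β=0, v≡3 (mod 13); (2|13)=-1, (3|13)=+1; sign (−1)^0·-1^0·+1^1 = +1.
(a,b)_47: α=2, u≡15; β=0, v≡1 (mod 47); (15|47)=-1, (1|47)=+1; sign (−1)^0·-1^0·+1^2 = +1.
(a,b)_∞: sgn(-34034)=−, sgn(-66)=−, so -1.
(a,b)_19: α=0, u≡12; β=-2, v≡18 (mod 19); (12|19)=-1, (18|19)=-1; sign (−1)^0·-1^-2·-1^0 = +1.
(a,b)_2: α=1, β=-1; u≡7, v≡7 (mod 8); ε(u)ε(v)=1·1, αω(v)=1·0, βω(u)=-1·0; sum ≡ 1  ⇒  -1.
(a,b)_17: α=1, u≡9; β=-2, v≡4 (mod 17); (9|17)=+1, (4|17)=+1; sign (−1)^0·+1^-2·+1^1 = +1.
(a,b)_7: α=1, u≡6; β=0, v≡1 (mod 7); (6|7)=-1, (1|7)=+1; sign (−1)^0·-1^0·+1^1 = +1.
(a,b)_11: α=1, u≡8; β=3, v≡9 (mod 11); (8|11)=-1, (9|11)=+1; sign (−1)^1·-1^3·+1^1 = +1.
|Ram(-34034, -66)| = 2, even; anisotropic at {2, ∞}.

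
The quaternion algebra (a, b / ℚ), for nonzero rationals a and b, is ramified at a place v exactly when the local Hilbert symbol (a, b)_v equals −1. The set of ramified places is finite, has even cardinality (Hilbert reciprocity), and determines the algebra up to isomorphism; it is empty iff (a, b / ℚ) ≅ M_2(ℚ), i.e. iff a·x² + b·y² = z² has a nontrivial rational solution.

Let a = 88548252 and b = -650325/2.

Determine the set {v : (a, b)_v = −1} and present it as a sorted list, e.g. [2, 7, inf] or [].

[2, 23]

(a, b) ≡ (41847, -52026) mod (ℚ^×)²; places V = {2, 3, 5, 13, 23, 29, 37, ∞}.
(a,b)_3: α=1, u≡2; β=1, v≡1 (mod 3); (2|3)=-1, (1|3)=+1; sign (−1)^1·-1^1·+1^1 = +1.
(a,b)_23: α=2, u≡17; β=1, v≡19 (mod 23); (17|23)=-1, (19|23)=-1; sign (−1)^0·-1^1·-1^2 = -1.
(a,b)_29: α=1, u≡7; β=1, v≡25 (mod 29); (7|29)=+1, (25|29)=+1; sign (−1)^0·+1^1·+1^1 = +1.
(a,b)_5: α=0, u≡2; β=2, v≡1 (mod 5); (2|5)=-1, (1|5)=+1; sign (−1)^0·-1^2·+1^0 = +1.
(a,b)_37: α=1, u≡36; β=0, v≡12 (mod 37); (36|37)=+1, (12|37)=+1; sign (−1)^0·+1^0·+1^1 = +1.
(a,b)_∞: sgn(41847)=+, sgn(-52026)=−, so +1.
(a,b)_13: α=1, u≡2; β=1, v≡6 (mod 13); (2|13)=-1, (6|13)=-1; sign (−1)^0·-1^1·-1^1 = +1.
(a,b)_2: α=2, β=-1; u≡7, v≡3 (mod 8); ε(u)ε(v)=1·1, αω(v)=2·1, βω(u)=-1·0; sum ≡ 1  ⇒  -1.
(41847, -52026 / ℚ) ramifies at {2, 23}: a division algebra.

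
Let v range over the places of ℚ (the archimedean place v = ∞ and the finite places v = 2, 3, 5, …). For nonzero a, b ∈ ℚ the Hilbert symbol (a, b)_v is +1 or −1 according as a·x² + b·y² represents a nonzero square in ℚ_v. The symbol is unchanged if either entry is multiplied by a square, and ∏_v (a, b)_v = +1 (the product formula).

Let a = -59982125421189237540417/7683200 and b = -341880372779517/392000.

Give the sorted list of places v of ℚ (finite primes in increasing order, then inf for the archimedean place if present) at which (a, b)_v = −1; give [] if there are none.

(a, b) ≡ (-66, -36465) mod (ℚ^×)²; places V = {2, 3, 5, 7, 11, 13, 17, ∞}.
(a,b)_2: α=-7, β=-6; u≡7, v≡7 (mod 8); ε(u)ε(v)=1·1, αω(v)=-7·0, βω(u)=-6·0; sum ≡ 1  ⇒  -1.
(a,b)_11: α=5, u≡3; β=3, v≡10 (mod 11); (3|11)=+1, (10|11)=-1; sign (−1)^1·+1^3·-1^5 = +1.
(a,b)_13: α=2, u≡1; β=1, v≡4 (mod 13); (1|13)=+1, (4|13)=+1; sign (−1)^0·+1^1·+1^2 = +1.
(a,b)_17: α=2, u≡15; β=1, v≡7 (mod 17); (15|17)=+1, (7|17)=-1; sign (−1)^0·+1^1·-1^2 = +1.
(a,b)_7: α=-4, u≡4; β=-2, v≡5 (mod 7); (4|7)=+1, (5|7)=-1; sign (−1)^0·+1^-2·-1^-4 = +1.
(a,b)_∞: sgn(-66)=−, sgn(-36465)=−, so -1.
(a,b)_3: α=27, u≡2; β=19, v≡1 (mod 3); (2|3)=-1, (1|3)=+1; sign (−1)^1·-1^19·+1^27 = +1.
(a,b)_5: α=-2, u≡1; β=-3, v≡3 (mod 5); (1|5)=+1, (3|5)=-1; sign (−1)^0·+1^-3·-1^-2 = +1.
Ram(-66, -36465) = {2, ∞}; no ℚ_2-point on the conic.

[2, inf]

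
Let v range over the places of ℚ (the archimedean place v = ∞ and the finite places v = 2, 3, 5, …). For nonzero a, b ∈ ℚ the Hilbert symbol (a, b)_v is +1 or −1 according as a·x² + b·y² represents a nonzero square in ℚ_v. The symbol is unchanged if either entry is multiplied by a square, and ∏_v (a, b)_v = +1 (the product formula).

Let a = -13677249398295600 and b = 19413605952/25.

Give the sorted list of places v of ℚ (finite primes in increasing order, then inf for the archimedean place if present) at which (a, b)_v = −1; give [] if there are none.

[]

(a, b) ≡ (-299, 377) mod (ℚ^×)²; places V = {2, 3, 5, 13, 23, 29, ∞}.
(a,b)_5: α=2, u≡1; β=-2, v≡2 (mod 5); (1|5)=+1, (2|5)=-1; sign (−1)^0·+1^-2·-1^2 = +1.
(a,b)_23: α=3, u≡20; β=2, v≡13 (mod 23); (20|23)=-1, (13|23)=+1; sign (−1)^0·-1^2·+1^3 = +1.
(a,b)_13: α=5, u≡4; β=3, v≡9 (mod 13); (4|13)=+1, (9|13)=+1; sign (−1)^0·+1^3·+1^5 = +1.
(a,b)_3: α=2, u≡1; β=2, v≡2 (mod 3); (1|3)=+1, (2|3)=-1; sign (−1)^0·+1^2·-1^2 = +1.
(a,b)_2: α=4, β=6; u≡5, v≡1 (mod 8); ε(u)ε(v)=0·0, αω(v)=4·0, βω(u)=6·1; sum ≡ 0  ⇒  +1.
(a,b)_∞: sgn(-299)=−, sgn(377)=+, so +1.
(a,b)_29: α=2, u≡22; β=1, v≡9 (mod 29); (22|29)=+1, (9|29)=+1; sign (−1)^0·+1^1·+1^2 = +1.
Every local symbol is +1, so the conic -299·x² + 377·y² = z² has ℚ_v-points for all v and hence a ℚ-point; (a, b / ℚ) ≅ M_2(ℚ).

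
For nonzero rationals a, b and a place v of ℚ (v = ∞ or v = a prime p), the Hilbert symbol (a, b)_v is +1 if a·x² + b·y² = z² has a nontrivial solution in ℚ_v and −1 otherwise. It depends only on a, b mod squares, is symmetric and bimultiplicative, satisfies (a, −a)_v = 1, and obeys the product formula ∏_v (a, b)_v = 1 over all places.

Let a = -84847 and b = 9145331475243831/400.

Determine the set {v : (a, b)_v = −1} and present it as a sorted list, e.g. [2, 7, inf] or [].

(a, b) ≡ (-84847, 391) mod (ℚ^×)²; places V = {2, 3, 5, 7, 17, 19, 23, 31, ∞}.
(a,b)_∞: sgn(-84847)=−, sgn(391)=+, so +1.
(a,b)_31: α=1, u≡22; β=2, v≡9 (mod 31); (22|31)=-1, (9|31)=+1; sign (−1)^0·-1^2·+1^1 = +1.
(a,b)_7: α=1, u≡3; β=2, v≡5 (mod 7); (3|7)=-1, (5|7)=-1; sign (−1)^0·-1^2·-1^1 = -1.
(a,b)_17: α=1, u≡7; β=3, v≡3 (mod 17); (7|17)=-1, (3|17)=-1; sign (−1)^0·-1^3·-1^1 = +1.
(a,b)_3: α=0, u≡2; β=2, v≡1 (mod 3); (2|3)=-1, (1|3)=+1; sign (−1)^0·-1^2·+1^0 = +1.
(a,b)_19: α=0, u≡7; β=2, v≡6 (mod 19); (7|19)=+1, (6|19)=+1; sign (−1)^0·+1^2·+1^0 = +1.
(a,b)_2: α=0, β=-4; u≡1, v≡7 (mod 8); ε(u)ε(v)=0·1, αω(v)=0·0, βω(u)=-4·0; sum ≡ 0  ⇒  +1.
(a,b)_23: α=1, u≡14; β=3, v≡21 (mod 23); (14|23)=-1, (21|23)=-1; sign (−1)^1·-1^3·-1^1 = -1.
(a,b)_5: α=0, u≡3; β=-2, v≡1 (mod 5); (3|5)=-1, (1|5)=+1; sign (−1)^0·-1^-2·+1^0 = +1.
(-84847, 391 / ℚ) ramifies at {7, 23}: a division algebra.

[7, 23]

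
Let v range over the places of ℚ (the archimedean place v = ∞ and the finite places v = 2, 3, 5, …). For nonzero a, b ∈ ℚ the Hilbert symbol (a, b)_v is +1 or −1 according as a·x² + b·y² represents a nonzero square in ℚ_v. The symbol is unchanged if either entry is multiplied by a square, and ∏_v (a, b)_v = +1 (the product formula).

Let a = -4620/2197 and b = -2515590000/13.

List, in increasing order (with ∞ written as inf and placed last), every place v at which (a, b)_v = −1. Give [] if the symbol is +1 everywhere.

(a, b) ≡ (-15015, -3003) mod (ℚ^×)²; places V = {2, 3, 5, 7, 11, 13, ∞}.
(a,b)_5: α=1, u≡3; β=4, v≡2 (mod 5); (3|5)=-1, (2|5)=-1; sign (−1)^0·-1^4·-1^1 = -1.
(a,b)_13: α=-3, u≡8; β=-1, v≡12 (mod 13); (8|13)=-1, (12|13)=+1; sign (−1)^0·-1^-1·+1^-3 = -1.
(a,b)_3: α=1, u≡2; β=3, v≡1 (mod 3); (2|3)=-1, (1|3)=+1; sign (−1)^1·-1^3·+1^1 = +1.
(a,b)_7: α=1, u≡2; β=1, v≡3 (mod 7); (2|7)=+1, (3|7)=-1; sign (−1)^1·+1^1·-1^1 = +1.
(a,b)_∞: sgn(-15015)=−, sgn(-3003)=−, so -1.
(a,b)_2: α=2, β=4; u≡1, v≡5 (mod 8); ε(u)ε(v)=0·0, αω(v)=2·1, βω(u)=4·0; sum ≡ 0  ⇒  +1.
(a,b)_11: α=1, u≡8; β=3, v≡10 (mod 11); (8|11)=-1, (10|11)=-1; sign (−1)^1·-1^3·-1^1 = -1.
|Ram(-15015, -3003)| = 4, even; anisotropic at {5, 11, 13, ∞}.

[5, 11, 13, inf]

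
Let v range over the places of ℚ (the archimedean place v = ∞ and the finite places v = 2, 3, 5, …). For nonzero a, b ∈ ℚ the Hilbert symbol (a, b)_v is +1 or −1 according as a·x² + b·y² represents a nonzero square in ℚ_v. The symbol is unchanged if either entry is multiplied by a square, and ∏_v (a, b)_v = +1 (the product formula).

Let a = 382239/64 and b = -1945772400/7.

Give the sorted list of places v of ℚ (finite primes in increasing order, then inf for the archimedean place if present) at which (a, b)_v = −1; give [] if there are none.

(a, b) ≡ (39, -34051017) mod (ℚ^×)²; places V = {2, 3, 5, 7, 11, 13, 17, 23, 29, ∞}.
(a,b)_5: α=0, u≡1; β=2, v≡2 (mod 5); (1|5)=+1, (2|5)=-1; sign (−1)^0·+1^2·-1^0 = +1.
(a,b)_3: α=5, u≡1; β=1, v≡2 (mod 3); (1|3)=+1, (2|3)=-1; sign (−1)^1·+1^1·-1^5 = +1.
(a,b)_2: α=-6, β=4; u≡7, v≡7 (mod 8); ε(u)ε(v)=1·1, αω(v)=-6·0, βω(u)=4·0; sum ≡ 1  ⇒  -1.
(a,b)_29: α=0, u≡8; β=1, v≡15 (mod 29); (8|29)=-1, (15|29)=-1; sign (−1)^0·-1^1·-1^0 = -1.
(a,b)_23: α=0, u≡18; β=1, v≡1 (mod 23); (18|23)=+1, (1|23)=+1; sign (−1)^0·+1^1·+1^0 = +1.
(a,b)_7: α=0, u≡4; β=-1, v≡2 (mod 7); (4|7)=+1, (2|7)=+1; sign (−1)^0·+1^-1·+1^0 = +1.
(a,b)_11: α=2, u≡10; β=1, v≡10 (mod 11); (10|11)=-1, (10|11)=-1; sign (−1)^0·-1^1·-1^2 = -1.
(a,b)_17: α=0, u≡10; β=1, v≡11 (mod 17); (10|17)=-1, (11|17)=-1; sign (−1)^0·-1^1·-1^0 = -1.
(a,b)_∞: sgn(39)=+, sgn(-34051017)=−, so +1.
(a,b)_13: α=1, u≡3; β=1, v≡9 (mod 13); (3|13)=+1, (9|13)=+1; sign (−1)^0·+1^1·+1^1 = +1.
|Ram(39, -34051017)| = 4, even; anisotropic at {2, 11, 17, 29}.

[2, 11, 17, 29]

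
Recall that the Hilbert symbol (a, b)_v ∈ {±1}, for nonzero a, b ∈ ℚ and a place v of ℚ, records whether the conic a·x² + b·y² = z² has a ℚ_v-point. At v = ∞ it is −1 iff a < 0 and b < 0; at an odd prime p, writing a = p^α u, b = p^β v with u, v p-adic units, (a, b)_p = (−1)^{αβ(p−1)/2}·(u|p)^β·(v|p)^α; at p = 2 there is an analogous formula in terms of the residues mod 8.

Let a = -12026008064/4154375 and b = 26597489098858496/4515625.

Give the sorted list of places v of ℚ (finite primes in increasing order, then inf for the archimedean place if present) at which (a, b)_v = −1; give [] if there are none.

[2, 7, 13, 31]

Mod squares: a ≡ -9982, b ≡ 26. Check v ∈ {∞, 2, 5, 7, 13, 17, 23, 31, 47}.
v=31: a=31^1·(≡18), b=31^2·(≡29) mod 31; (18|31)=+1, (29|31)=-1; (−1)^{1·2·15}·(+1)^2·(-1)^1 = -1.
v=17: a=17^-2·(≡5), b=17^-2·(≡16) mod 17; (5|17)=-1, (16|17)=+1; (−1)^{-2·-2·8}·(-1)^-2·(+1)^-2 = +1.
v=2: v_2(a)=9, v_2(b)=13; units ≡ 1, 5 (mod 8); ε·ε+αω+βω = 0·0+9·1+13·0 ≡ 1  ⇒  (a,b)_2 = -1.
v=∞: -9982 < 0 and 26 > 0  ⇒  (a,b)_∞ = +1.
v=13: a=13^0·(≡2), b=13^1·(≡5) mod 13; (2|13)=-1, (5|13)=-1; (−1)^{0·1·6}·(-1)^1·(-1)^0 = -1.
v=7: a=7^3·(≡2), b=7^6·(≡6) mod 7; (2|7)=+1, (6|7)=-1; (−1)^{3·6·3}·(+1)^6·(-1)^3 = -1.
v=5: a=5^-4·(≡3), b=5^-6·(≡4) mod 5; (3|5)=-1, (4|5)=+1; (−1)^{-4·-6·2}·(-1)^-6·(+1)^-4 = +1.
v=47: a=47^2·(≡43), b=47^2·(≡20) mod 47; (43|47)=-1, (20|47)=-1; (−1)^{2·2·23}·(-1)^2·(-1)^2 = +1.
v=23: a=23^-1·(≡16), b=23^0·(≡13) mod 23; (16|23)=+1, (13|23)=+1; (−1)^{-1·0·11}·(+1)^0·(+1)^-1 = +1.
(-9982, 26 / ℚ) ramifies at {2, 7, 13, 31}: a division algebra.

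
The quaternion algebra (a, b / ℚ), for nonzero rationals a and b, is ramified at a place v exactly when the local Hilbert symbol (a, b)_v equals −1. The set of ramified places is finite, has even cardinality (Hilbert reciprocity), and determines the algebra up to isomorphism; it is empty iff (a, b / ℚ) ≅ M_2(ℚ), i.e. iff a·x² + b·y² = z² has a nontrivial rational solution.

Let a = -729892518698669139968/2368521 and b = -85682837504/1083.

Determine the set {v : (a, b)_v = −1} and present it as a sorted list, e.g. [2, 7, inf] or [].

[7, inf]

(a, b) ≡ (-2618, -1122) mod (ℚ^×)²; places V = {2, 3, 7, 11, 17, 19, 23, 43, ∞}.
(a,b)_2: α=11, β=11; u≡3, v≡7 (mod 8); ε(u)ε(v)=1·1, αω(v)=11·0, βω(u)=11·1; sum ≡ 0  ⇒  +1.
(a,b)_17: α=1, u≡9; β=1, v≡2 (mod 17); (9|17)=+1, (2|17)=+1; sign (−1)^0·+1^1·+1^1 = +1.
(a,b)_43: α=0, u≡33; β=2, v≡18 (mod 43); (33|43)=-1, (18|43)=-1; sign (−1)^0·-1^2·-1^0 = +1.
(a,b)_19: α=-2, u≡6; β=-2, v≡3 (mod 19); (6|19)=+1, (3|19)=-1; sign (−1)^0·+1^-2·-1^-2 = +1.
(a,b)_23: α=2, u≡13; β=0, v≡11 (mod 23); (13|23)=+1, (11|23)=-1; sign (−1)^0·+1^0·-1^2 = +1.
(a,b)_11: α=9, u≡1; β=3, v≡2 (mod 11); (1|11)=+1, (2|11)=-1; sign (−1)^1·+1^3·-1^9 = +1.
(a,b)_7: α=5, u≡1; β=0, v≡6 (mod 7); (1|7)=+1, (6|7)=-1; sign (−1)^0·+1^0·-1^5 = -1.
(a,b)_3: α=-8, u≡1; β=-1, v≡1 (mod 3); (1|3)=+1, (1|3)=+1; sign (−1)^0·+1^-1·+1^-8 = +1.
(a,b)_∞: sgn(-2618)=−, sgn(-1122)=−, so -1.
(-2618, -1122 / ℚ) ramifies at {7, ∞}: a division algebra.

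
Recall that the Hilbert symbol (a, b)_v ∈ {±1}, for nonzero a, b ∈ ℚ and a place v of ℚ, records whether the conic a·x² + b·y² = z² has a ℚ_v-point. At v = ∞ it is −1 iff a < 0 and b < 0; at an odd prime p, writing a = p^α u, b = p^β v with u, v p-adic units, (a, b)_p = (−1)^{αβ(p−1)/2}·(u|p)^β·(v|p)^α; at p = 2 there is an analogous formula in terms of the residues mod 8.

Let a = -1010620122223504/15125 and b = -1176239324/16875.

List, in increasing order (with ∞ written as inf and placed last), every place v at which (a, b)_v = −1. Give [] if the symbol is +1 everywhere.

Mod squares: a ≡ -5, b ≡ -3813. Check v ∈ {∞, 2, 3, 5, 11, 13, 31, 37, 41}.
v=3: a=3^0·(≡1), b=3^-3·(≡1) mod 3; (1|3)=+1, (1|3)=+1; (−1)^{0·-3·1}·(+1)^-3·(+1)^0 = +1.
v=5: a=5^-3·(≡1), b=5^-4·(≡3) mod 5; (1|5)=+1, (3|5)=-1; (−1)^{-3·-4·2}·(+1)^-4·(-1)^-3 = -1.
v=37: a=37^2·(≡22), b=37^2·(≡6) mod 37; (22|37)=-1, (6|37)=-1; (−1)^{2·2·18}·(-1)^2·(-1)^2 = +1.
v=41: a=41^2·(≡18), b=41^1·(≡24) mod 41; (18|41)=+1, (24|41)=-1; (−1)^{2·1·20}·(+1)^1·(-1)^2 = +1.
v=2: v_2(a)=4, v_2(b)=2; units ≡ 3, 3 (mod 8); ε·ε+αω+βω = 1·1+4·1+2·1 ≡ 1  ⇒  (a,b)_2 = -1.
v=13: a=13^4·(≡8), b=13^2·(≡9) mod 13; (8|13)=-1, (9|13)=+1; (−1)^{4·2·6}·(-1)^2·(+1)^4 = +1.
v=31: a=31^2·(≡17), b=31^1·(≡16) mod 31; (17|31)=-1, (16|31)=+1; (−1)^{2·1·15}·(-1)^1·(+1)^2 = -1.
v=∞: -5 < 0 and -3813 < 0  ⇒  (a,b)_∞ = -1.
v=11: a=11^-2·(≡8), b=11^0·(≡4) mod 11; (8|11)=-1, (4|11)=+1; (−1)^{-2·0·5}·(-1)^0·(+1)^-2 = +1.
(-5, -3813 / ℚ) ramifies at {2, 5, 31, ∞}: a division algebra.

[2, 5, 31, inf]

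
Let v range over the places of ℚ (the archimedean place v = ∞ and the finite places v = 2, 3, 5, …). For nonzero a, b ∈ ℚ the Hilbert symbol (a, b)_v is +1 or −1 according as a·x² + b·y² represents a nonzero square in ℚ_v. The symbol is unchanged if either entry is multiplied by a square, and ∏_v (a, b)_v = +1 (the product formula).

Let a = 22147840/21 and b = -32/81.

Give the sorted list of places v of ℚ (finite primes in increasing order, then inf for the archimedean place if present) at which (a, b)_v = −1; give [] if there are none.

(a, b) ≡ (15015, -2) mod (ℚ^×)²; places V = {2, 3, 5, 7, 11, 13, ∞}.
(a,b)_3: α=-1, u≡1; β=-4, v≡1 (mod 3); (1|3)=+1, (1|3)=+1; sign (−1)^0·+1^-4·+1^-1 = +1.
(a,b)_11: α=3, u≡3; β=0, v≡3 (mod 11); (3|11)=+1, (3|11)=+1; sign (−1)^0·+1^0·+1^3 = +1.
(a,b)_2: α=8, β=5; u≡7, v≡7 (mod 8); ε(u)ε(v)=1·1, αω(v)=8·0, βω(u)=5·0; sum ≡ 1  ⇒  -1.
(a,b)_7: α=-1, u≡5; β=0, v≡6 (mod 7); (5|7)=-1, (6|7)=-1; sign (−1)^0·-1^0·-1^-1 = -1.
(a,b)_5: α=1, u≡3; β=0, v≡3 (mod 5); (3|5)=-1, (3|5)=-1; sign (−1)^0·-1^0·-1^1 = -1.
(a,b)_13: α=1, u≡7; β=0, v≡11 (mod 13); (7|13)=-1, (11|13)=-1; sign (−1)^0·-1^0·-1^1 = -1.
(a,b)_∞: sgn(15015)=+, sgn(-2)=−, so +1.
(15015, -2 / ℚ) ramifies at {2, 5, 7, 13}: a division algebra.

[2, 5, 7, 13]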